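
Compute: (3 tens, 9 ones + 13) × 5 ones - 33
Convert 3 tens, 9 ones (place-value notation) → 3×10 + 9 = 39 (decimal)
Convert 5 ones (place-value notation) → 5 (decimal)
Expression in decimal: (39 + 13) × 5 - 33
Parentheses first: 39 + 13 = 52
Multiply: 52 × 5 = 260
Subtract: 260 - 33 = 227
227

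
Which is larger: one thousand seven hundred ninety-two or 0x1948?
Convert one thousand seven hundred ninety-two (English words) → 1×1000 + 7×100 + 92 = 1792 (decimal)
Convert 0x1948 (hexadecimal) → 1×4096 + 9×256 + 4×16 + 8 = 6472 (decimal)
Compare 1792 vs 6472: larger = 6472
6472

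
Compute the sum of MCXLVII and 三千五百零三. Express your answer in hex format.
Convert MCXLVII (Roman numeral) → 1000 + 100 + 40 + 5 + 1 + 1 = 1147 (decimal)
Convert 三千五百零三 (Chinese numeral) → 3×1000 + 5×100 + 3 = 3503 (decimal)
Compute 1147 + 3503 = 4650
Convert 4650 (decimal) → 4650 = 1×4096 + 2×256 + 2×16 + 10 → 0x122A (hexadecimal)
0x122A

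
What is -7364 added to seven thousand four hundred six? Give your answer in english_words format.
Convert seven thousand four hundred six (English words) → 7×1000 + 4×100 + 6 = 7406 (decimal)
Compute -7364 + 7406 = 42
Convert 42 (decimal) → forty-two (English words)
forty-two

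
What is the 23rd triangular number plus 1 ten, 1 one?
The 23rd triangular number = 23×24/2 = 276
Convert 1 ten, 1 one (place-value notation) → 1×10 + 1 = 11 (decimal)
Compute 276 + 11 = 287
287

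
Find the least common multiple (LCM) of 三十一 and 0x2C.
Convert 三十一 (Chinese numeral) → 3×10 + 1 = 31 (decimal)
Convert 0x2C (hexadecimal) → 2×16 + 12 = 44 (decimal)
Compute lcm(31, 44) = 1364
1364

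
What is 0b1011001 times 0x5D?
Convert 0b1011001 (binary) → 64 + 16 + 8 + 1 = 89 (decimal)
Convert 0x5D (hexadecimal) → 5×16 + 13 = 93 (decimal)
Compute 89 × 93 = 8277
8277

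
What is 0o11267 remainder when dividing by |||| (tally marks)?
Convert 0o11267 (octal) → 1×4096 + 1×512 + 2×64 + 6×8 + 7 = 4791 (decimal)
Convert |||| (tally marks) → 4 (decimal)
Compute 4791 mod 4 = 3
3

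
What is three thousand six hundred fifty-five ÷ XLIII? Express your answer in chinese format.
Convert three thousand six hundred fifty-five (English words) → 3×1000 + 6×100 + 55 = 3655 (decimal)
Convert XLIII (Roman numeral) → 40 + 1 + 1 + 1 = 43 (decimal)
Compute 3655 ÷ 43 = 85
Convert 85 (decimal) → 85 = 8×10 + 5 → 八十五 (Chinese numeral)
八十五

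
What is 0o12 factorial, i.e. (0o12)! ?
Convert 0o12 (octal) → 1×8 + 2 = 10 (decimal)
Compute 10! = 3628800
3628800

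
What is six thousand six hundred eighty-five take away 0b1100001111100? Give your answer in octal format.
Convert six thousand six hundred eighty-five (English words) → 6×1000 + 6×100 + 85 = 6685 (decimal)
Convert 0b1100001111100 (binary) → 4096 + 2048 + 64 + 32 + 16 + 8 + 4 = 6268 (decimal)
Compute 6685 - 6268 = 417
Convert 417 (decimal) → 417 = 6×64 + 4×8 + 1 → 0o641 (octal)
0o641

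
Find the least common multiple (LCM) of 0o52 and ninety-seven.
Convert 0o52 (octal) → 5×8 + 2 = 42 (decimal)
Convert ninety-seven (English words) → 97 (decimal)
Compute lcm(42, 97) = 4074
4074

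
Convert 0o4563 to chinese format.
Convert 0o4563 (octal) → 4×512 + 5×64 + 6×8 + 3 = 2419 (decimal)
Convert 2419 (decimal) → 2419 = 2×1000 + 4×100 + 1×10 + 9 → 二千四百一十九 (Chinese numeral)
二千四百一十九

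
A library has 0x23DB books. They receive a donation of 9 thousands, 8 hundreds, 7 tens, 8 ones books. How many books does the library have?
Convert 0x23DB (hexadecimal) → 2×4096 + 3×256 + 13×16 + 11 = 9179 (decimal)
Convert 9 thousands, 8 hundreds, 7 tens, 8 ones (place-value notation) → 9×1000 + 8×100 + 7×10 + 8 = 9878 (decimal)
Compute 9179 + 9878 = 19057
19057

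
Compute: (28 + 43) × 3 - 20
Parentheses first: 28 + 43 = 71
Multiply: 71 × 3 = 213
Subtract: 213 - 20 = 193
193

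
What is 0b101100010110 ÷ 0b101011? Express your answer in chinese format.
Convert 0b101100010110 (binary) → 2048 + 512 + 256 + 16 + 4 + 2 = 2838 (decimal)
Convert 0b101011 (binary) → 32 + 8 + 2 + 1 = 43 (decimal)
Compute 2838 ÷ 43 = 66
Convert 66 (decimal) → 66 = 6×10 + 6 → 六十六 (Chinese numeral)
六十六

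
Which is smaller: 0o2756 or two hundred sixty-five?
Convert 0o2756 (octal) → 2×512 + 7×64 + 5×8 + 6 = 1518 (decimal)
Convert two hundred sixty-five (English words) → 2×100 + 65 = 265 (decimal)
Compare 1518 vs 265: smaller = 265
265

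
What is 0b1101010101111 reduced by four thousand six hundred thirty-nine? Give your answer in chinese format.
Convert 0b1101010101111 (binary) → 4096 + 2048 + 512 + 128 + 32 + 8 + 4 + 2 + 1 = 6831 (decimal)
Convert four thousand six hundred thirty-nine (English words) → 4×1000 + 6×100 + 39 = 4639 (decimal)
Compute 6831 - 4639 = 2192
Convert 2192 (decimal) → 2192 = 2×1000 + 1×100 + 9×10 + 2 → 二千一百九十二 (Chinese numeral)
二千一百九十二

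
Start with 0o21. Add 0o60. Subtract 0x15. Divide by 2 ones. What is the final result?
Convert 0o21 (octal) → 2×8 + 1 = 17 (decimal)
Start: 17
Convert 0o60 (octal) → 6×8 = 48 (decimal)
17 + 48 = 65
Convert 0x15 (hexadecimal) → 1×16 + 5 = 21 (decimal)
65 - 21 = 44
Convert 2 ones (place-value notation) → 2 (decimal)
44 ÷ 2 = 22
22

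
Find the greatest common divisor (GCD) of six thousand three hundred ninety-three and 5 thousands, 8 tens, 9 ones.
Convert six thousand three hundred ninety-three (English words) → 6×1000 + 3×100 + 93 = 6393 (decimal)
Convert 5 thousands, 8 tens, 9 ones (place-value notation) → 5×1000 + 8×10 + 9 = 5089 (decimal)
Compute gcd(6393, 5089) = 1
1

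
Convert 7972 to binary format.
Convert 7972 (decimal) → 7972 = 4096 + 2048 + 1024 + 512 + 256 + 32 + 4 → 0b1111100100100 (binary)
0b1111100100100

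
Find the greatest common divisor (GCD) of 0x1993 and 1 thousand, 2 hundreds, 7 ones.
Convert 0x1993 (hexadecimal) → 1×4096 + 9×256 + 9×16 + 3 = 6547 (decimal)
Convert 1 thousand, 2 hundreds, 7 ones (place-value notation) → 1×1000 + 2×100 + 7 = 1207 (decimal)
Compute gcd(6547, 1207) = 1
1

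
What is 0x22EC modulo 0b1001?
Convert 0x22EC (hexadecimal) → 2×4096 + 2×256 + 14×16 + 12 = 8940 (decimal)
Convert 0b1001 (binary) → 8 + 1 = 9 (decimal)
Compute 8940 mod 9 = 3
3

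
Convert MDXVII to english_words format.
Convert MDXVII (Roman numeral) → 1000 + 500 + 10 + 5 + 1 + 1 = 1517 (decimal)
Convert 1517 (decimal) → 1517 = 1×1000 + 5×100 + 17 → one thousand five hundred seventeen (English words)
one thousand five hundred seventeen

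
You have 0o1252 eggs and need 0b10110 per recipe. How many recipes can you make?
Convert 0o1252 (octal) → 1×512 + 2×64 + 5×8 + 2 = 682 (decimal)
Convert 0b10110 (binary) → 16 + 4 + 2 = 22 (decimal)
Compute 682 ÷ 22 = 31
31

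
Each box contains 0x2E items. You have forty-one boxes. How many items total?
Convert 0x2E (hexadecimal) → 2×16 + 14 = 46 (decimal)
Convert forty-one (English words) → 41 (decimal)
Compute 46 × 41 = 1886
1886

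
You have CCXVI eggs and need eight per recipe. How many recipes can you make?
Convert CCXVI (Roman numeral) → 100 + 100 + 10 + 5 + 1 = 216 (decimal)
Convert eight (English words) → 8 (decimal)
Compute 216 ÷ 8 = 27
27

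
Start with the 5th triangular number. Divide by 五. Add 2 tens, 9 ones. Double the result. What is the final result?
Convert the 5th triangular number (triangular index) → 5×6/2 = 15 (decimal)
Start: 15
Convert 五 (Chinese numeral) → 5 (decimal)
15 ÷ 5 = 3
Convert 2 tens, 9 ones (place-value notation) → 2×10 + 9 = 29 (decimal)
3 + 29 = 32
32 × 2 = 64
64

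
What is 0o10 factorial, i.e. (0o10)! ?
Convert 0o10 (octal) → 1×8 = 8 (decimal)
Compute 8! = 40320
40320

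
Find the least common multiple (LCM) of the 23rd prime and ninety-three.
Convert the 23rd prime (prime index) → 83 (decimal)
Convert ninety-three (English words) → 93 (decimal)
Compute lcm(83, 93) = 7719
7719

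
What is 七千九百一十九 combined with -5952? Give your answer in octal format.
Convert 七千九百一十九 (Chinese numeral) → 7×1000 + 9×100 + 1×10 + 9 = 7919 (decimal)
Compute 7919 + -5952 = 1967
Convert 1967 (decimal) → 1967 = 3×512 + 6×64 + 5×8 + 7 → 0o3657 (octal)
0o3657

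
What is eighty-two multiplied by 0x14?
Convert eighty-two (English words) → 82 (decimal)
Convert 0x14 (hexadecimal) → 1×16 + 4 = 20 (decimal)
Compute 82 × 20 = 1640
1640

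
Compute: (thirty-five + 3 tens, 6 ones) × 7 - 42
Convert thirty-five (English words) → 35 (decimal)
Convert 3 tens, 6 ones (place-value notation) → 3×10 + 6 = 36 (decimal)
Expression in decimal: (35 + 36) × 7 - 42
Parentheses first: 35 + 36 = 71
Multiply: 71 × 7 = 497
Subtract: 497 - 42 = 455
455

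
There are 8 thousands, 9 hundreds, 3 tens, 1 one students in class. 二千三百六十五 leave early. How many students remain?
Convert 8 thousands, 9 hundreds, 3 tens, 1 one (place-value notation) → 8×1000 + 9×100 + 3×10 + 1 = 8931 (decimal)
Convert 二千三百六十五 (Chinese numeral) → 2×1000 + 3×100 + 6×10 + 5 = 2365 (decimal)
Compute 8931 - 2365 = 6566
6566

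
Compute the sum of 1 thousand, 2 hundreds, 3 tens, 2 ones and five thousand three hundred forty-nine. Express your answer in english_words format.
Convert 1 thousand, 2 hundreds, 3 tens, 2 ones (place-value notation) → 1×1000 + 2×100 + 3×10 + 2 = 1232 (decimal)
Convert five thousand three hundred forty-nine (English words) → 5×1000 + 3×100 + 49 = 5349 (decimal)
Compute 1232 + 5349 = 6581
Convert 6581 (decimal) → 6581 = 6×1000 + 5×100 + 81 → six thousand five hundred eighty-one (English words)
six thousand five hundred eighty-one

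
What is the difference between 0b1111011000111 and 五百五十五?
Convert 0b1111011000111 (binary) → 4096 + 2048 + 1024 + 512 + 128 + 64 + 4 + 2 + 1 = 7879 (decimal)
Convert 五百五十五 (Chinese numeral) → 5×100 + 5×10 + 5 = 555 (decimal)
Difference: |7879 - 555| = 7324
7324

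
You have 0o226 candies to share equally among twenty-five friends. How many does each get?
Convert 0o226 (octal) → 2×64 + 2×8 + 6 = 150 (decimal)
Convert twenty-five (English words) → 25 (decimal)
Compute 150 ÷ 25 = 6
6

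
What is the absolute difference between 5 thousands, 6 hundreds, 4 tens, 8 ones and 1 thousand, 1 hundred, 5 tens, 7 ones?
Convert 5 thousands, 6 hundreds, 4 tens, 8 ones (place-value notation) → 5×1000 + 6×100 + 4×10 + 8 = 5648 (decimal)
Convert 1 thousand, 1 hundred, 5 tens, 7 ones (place-value notation) → 1×1000 + 1×100 + 5×10 + 7 = 1157 (decimal)
Compute |5648 - 1157| = 4491
4491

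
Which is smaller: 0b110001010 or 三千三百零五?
Convert 0b110001010 (binary) → 256 + 128 + 8 + 2 = 394 (decimal)
Convert 三千三百零五 (Chinese numeral) → 3×1000 + 3×100 + 5 = 3305 (decimal)
Compare 394 vs 3305: smaller = 394
394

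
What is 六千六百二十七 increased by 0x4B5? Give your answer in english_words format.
Convert 六千六百二十七 (Chinese numeral) → 6×1000 + 6×100 + 2×10 + 7 = 6627 (decimal)
Convert 0x4B5 (hexadecimal) → 4×256 + 11×16 + 5 = 1205 (decimal)
Compute 6627 + 1205 = 7832
Convert 7832 (decimal) → 7832 = 7×1000 + 8×100 + 32 → seven thousand eight hundred thirty-two (English words)
seven thousand eight hundred thirty-two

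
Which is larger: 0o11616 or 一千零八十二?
Convert 0o11616 (octal) → 1×4096 + 1×512 + 6×64 + 1×8 + 6 = 5006 (decimal)
Convert 一千零八十二 (Chinese numeral) → 1×1000 + 8×10 + 2 = 1082 (decimal)
Compare 5006 vs 1082: larger = 5006
5006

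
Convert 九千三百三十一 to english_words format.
Convert 九千三百三十一 (Chinese numeral) → 9×1000 + 3×100 + 3×10 + 1 = 9331 (decimal)
Convert 9331 (decimal) → 9331 = 9×1000 + 3×100 + 31 → nine thousand three hundred thirty-one (English words)
nine thousand three hundred thirty-one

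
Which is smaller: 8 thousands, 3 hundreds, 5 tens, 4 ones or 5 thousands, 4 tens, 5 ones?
Convert 8 thousands, 3 hundreds, 5 tens, 4 ones (place-value notation) → 8×1000 + 3×100 + 5×10 + 4 = 8354 (decimal)
Convert 5 thousands, 4 tens, 5 ones (place-value notation) → 5×1000 + 4×10 + 5 = 5045 (decimal)
Compare 8354 vs 5045: smaller = 5045
5045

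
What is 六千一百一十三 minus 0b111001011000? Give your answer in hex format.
Convert 六千一百一十三 (Chinese numeral) → 6×1000 + 1×100 + 1×10 + 3 = 6113 (decimal)
Convert 0b111001011000 (binary) → 2048 + 1024 + 512 + 64 + 16 + 8 = 3672 (decimal)
Compute 6113 - 3672 = 2441
Convert 2441 (decimal) → 2441 = 9×256 + 8×16 + 9 → 0x989 (hexadecimal)
0x989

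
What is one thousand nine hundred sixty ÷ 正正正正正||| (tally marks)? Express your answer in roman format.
Convert one thousand nine hundred sixty (English words) → 1×1000 + 9×100 + 60 = 1960 (decimal)
Convert 正正正正正||| (tally marks) → 5 + 5 + 5 + 5 + 5 + 3 = 28 (decimal)
Compute 1960 ÷ 28 = 70
Convert 70 (decimal) → 70 = 50 + 10 + 10 → LXX (Roman numeral)
LXX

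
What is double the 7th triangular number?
The 7th triangular number = 7×8/2 = 28
Compute 28 × 2 = 56
56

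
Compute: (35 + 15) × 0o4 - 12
Convert 0o4 (octal) → 4 (decimal)
Expression in decimal: (35 + 15) × 4 - 12
Parentheses first: 35 + 15 = 50
Multiply: 50 × 4 = 200
Subtract: 200 - 12 = 188
188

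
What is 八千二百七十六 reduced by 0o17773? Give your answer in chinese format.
Convert 八千二百七十六 (Chinese numeral) → 8×1000 + 2×100 + 7×10 + 6 = 8276 (decimal)
Convert 0o17773 (octal) → 1×4096 + 7×512 + 7×64 + 7×8 + 3 = 8187 (decimal)
Compute 8276 - 8187 = 89
Convert 89 (decimal) → 89 = 8×10 + 9 → 八十九 (Chinese numeral)
八十九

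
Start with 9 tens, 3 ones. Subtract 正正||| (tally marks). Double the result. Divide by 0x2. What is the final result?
Convert 9 tens, 3 ones (place-value notation) → 9×10 + 3 = 93 (decimal)
Start: 93
Convert 正正||| (tally marks) → 5 + 5 + 3 = 13 (decimal)
93 - 13 = 80
80 × 2 = 160
Convert 0x2 (hexadecimal) → 2 (decimal)
160 ÷ 2 = 80
80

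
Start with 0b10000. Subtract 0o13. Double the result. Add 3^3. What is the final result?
Convert 0b10000 (binary) → 16 (decimal)
Start: 16
Convert 0o13 (octal) → 1×8 + 3 = 11 (decimal)
16 - 11 = 5
5 × 2 = 10
Convert 3^3 (power) → 27 (decimal)
10 + 27 = 37
37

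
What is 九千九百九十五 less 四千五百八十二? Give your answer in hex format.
Convert 九千九百九十五 (Chinese numeral) → 9×1000 + 9×100 + 9×10 + 5 = 9995 (decimal)
Convert 四千五百八十二 (Chinese numeral) → 4×1000 + 5×100 + 8×10 + 2 = 4582 (decimal)
Compute 9995 - 4582 = 5413
Convert 5413 (decimal) → 5413 = 1×4096 + 5×256 + 2×16 + 5 → 0x1525 (hexadecimal)
0x1525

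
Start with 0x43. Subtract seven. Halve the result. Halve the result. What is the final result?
Convert 0x43 (hexadecimal) → 4×16 + 3 = 67 (decimal)
Start: 67
Convert seven (English words) → 7 (decimal)
67 - 7 = 60
60 ÷ 2 = 30
30 ÷ 2 = 15
15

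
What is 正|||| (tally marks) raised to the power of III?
Convert 正|||| (tally marks) → 5 + 4 = 9 (decimal)
Convert III (Roman numeral) → 1 + 1 + 1 = 3 (decimal)
Compute 9 ^ 3 = 729
729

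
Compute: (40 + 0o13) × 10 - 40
Convert 0o13 (octal) → 1×8 + 3 = 11 (decimal)
Expression in decimal: (40 + 11) × 10 - 40
Parentheses first: 40 + 11 = 51
Multiply: 51 × 10 = 510
Subtract: 510 - 40 = 470
470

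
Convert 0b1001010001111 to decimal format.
Convert 0b1001010001111 (binary) → 4096 + 512 + 128 + 8 + 4 + 2 + 1 = 4751 (decimal)
4751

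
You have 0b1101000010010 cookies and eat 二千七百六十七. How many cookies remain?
Convert 0b1101000010010 (binary) → 4096 + 2048 + 512 + 16 + 2 = 6674 (decimal)
Convert 二千七百六十七 (Chinese numeral) → 2×1000 + 7×100 + 6×10 + 7 = 2767 (decimal)
Compute 6674 - 2767 = 3907
3907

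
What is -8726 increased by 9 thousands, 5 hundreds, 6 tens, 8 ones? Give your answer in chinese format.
Convert 9 thousands, 5 hundreds, 6 tens, 8 ones (place-value notation) → 9×1000 + 5×100 + 6×10 + 8 = 9568 (decimal)
Compute -8726 + 9568 = 842
Convert 842 (decimal) → 842 = 8×100 + 4×10 + 2 → 八百四十二 (Chinese numeral)
八百四十二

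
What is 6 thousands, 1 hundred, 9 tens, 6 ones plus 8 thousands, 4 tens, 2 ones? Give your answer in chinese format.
Convert 6 thousands, 1 hundred, 9 tens, 6 ones (place-value notation) → 6×1000 + 1×100 + 9×10 + 6 = 6196 (decimal)
Convert 8 thousands, 4 tens, 2 ones (place-value notation) → 8×1000 + 4×10 + 2 = 8042 (decimal)
Compute 6196 + 8042 = 14238
Convert 14238 (decimal) → 14238 = 1×10000 + 4×1000 + 2×100 + 3×10 + 8 → 一万四千二百三十八 (Chinese numeral)
一万四千二百三十八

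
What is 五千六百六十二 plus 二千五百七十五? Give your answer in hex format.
Convert 五千六百六十二 (Chinese numeral) → 5×1000 + 6×100 + 6×10 + 2 = 5662 (decimal)
Convert 二千五百七十五 (Chinese numeral) → 2×1000 + 5×100 + 7×10 + 5 = 2575 (decimal)
Compute 5662 + 2575 = 8237
Convert 8237 (decimal) → 8237 = 2×4096 + 2×16 + 13 → 0x202D (hexadecimal)
0x202D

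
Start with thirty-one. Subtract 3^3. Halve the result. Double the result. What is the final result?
Convert thirty-one (English words) → 31 (decimal)
Start: 31
Convert 3^3 (power) → 27 (decimal)
31 - 27 = 4
4 ÷ 2 = 2
2 × 2 = 4
4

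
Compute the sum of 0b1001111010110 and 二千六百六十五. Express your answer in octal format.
Convert 0b1001111010110 (binary) → 4096 + 512 + 256 + 128 + 64 + 16 + 4 + 2 = 5078 (decimal)
Convert 二千六百六十五 (Chinese numeral) → 2×1000 + 6×100 + 6×10 + 5 = 2665 (decimal)
Compute 5078 + 2665 = 7743
Convert 7743 (decimal) → 7743 = 1×4096 + 7×512 + 7×8 + 7 → 0o17077 (octal)
0o17077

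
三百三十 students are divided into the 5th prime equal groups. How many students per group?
Convert 三百三十 (Chinese numeral) → 3×100 + 3×10 = 330 (decimal)
Convert the 5th prime (prime index) → 11 (decimal)
Compute 330 ÷ 11 = 30
30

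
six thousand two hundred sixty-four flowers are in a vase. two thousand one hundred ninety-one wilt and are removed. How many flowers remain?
Convert six thousand two hundred sixty-four (English words) → 6×1000 + 2×100 + 64 = 6264 (decimal)
Convert two thousand one hundred ninety-one (English words) → 2×1000 + 1×100 + 91 = 2191 (decimal)
Compute 6264 - 2191 = 4073
4073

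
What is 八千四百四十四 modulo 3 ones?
Convert 八千四百四十四 (Chinese numeral) → 8×1000 + 4×100 + 4×10 + 4 = 8444 (decimal)
Convert 3 ones (place-value notation) → 3 (decimal)
Compute 8444 mod 3 = 2
2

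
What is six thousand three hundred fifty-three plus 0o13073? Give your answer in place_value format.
Convert six thousand three hundred fifty-three (English words) → 6×1000 + 3×100 + 53 = 6353 (decimal)
Convert 0o13073 (octal) → 1×4096 + 3×512 + 7×8 + 3 = 5691 (decimal)
Compute 6353 + 5691 = 12044
Convert 12044 (decimal) → 12044 = 12×1000 + 4×10 + 4 → 12 thousands, 4 tens, 4 ones (place-value notation)
12 thousands, 4 tens, 4 ones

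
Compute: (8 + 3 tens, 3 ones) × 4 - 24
Convert 3 tens, 3 ones (place-value notation) → 3×10 + 3 = 33 (decimal)
Expression in decimal: (8 + 33) × 4 - 24
Parentheses first: 8 + 33 = 41
Multiply: 41 × 4 = 164
Subtract: 164 - 24 = 140
140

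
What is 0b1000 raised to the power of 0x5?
Convert 0b1000 (binary) → 8 (decimal)
Convert 0x5 (hexadecimal) → 5 (decimal)
Compute 8 ^ 5 = 32768
32768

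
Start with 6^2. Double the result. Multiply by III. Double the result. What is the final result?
Convert 6^2 (power) → 36 (decimal)
Start: 36
36 × 2 = 72
Convert III (Roman numeral) → 1 + 1 + 1 = 3 (decimal)
72 × 3 = 216
216 × 2 = 432
432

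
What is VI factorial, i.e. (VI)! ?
Convert VI (Roman numeral) → 5 + 1 = 6 (decimal)
Compute 6! = 720
720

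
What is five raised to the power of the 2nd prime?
Convert five (English words) → 5 (decimal)
Convert the 2nd prime (prime index) → 3 (decimal)
Compute 5 ^ 3 = 125
125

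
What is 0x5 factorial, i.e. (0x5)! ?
Convert 0x5 (hexadecimal) → 5 (decimal)
Compute 5! = 120
120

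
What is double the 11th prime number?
The 11th prime number = 31
Compute 31 × 2 = 62
62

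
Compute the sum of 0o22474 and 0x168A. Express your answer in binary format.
Convert 0o22474 (octal) → 2×4096 + 2×512 + 4×64 + 7×8 + 4 = 9532 (decimal)
Convert 0x168A (hexadecimal) → 1×4096 + 6×256 + 8×16 + 10 = 5770 (decimal)
Compute 9532 + 5770 = 15302
Convert 15302 (decimal) → 15302 = 8192 + 4096 + 2048 + 512 + 256 + 128 + 64 + 4 + 2 → 0b11101111000110 (binary)
0b11101111000110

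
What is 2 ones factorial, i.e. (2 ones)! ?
Convert 2 ones (place-value notation) → 2 (decimal)
Compute 2! = 2
2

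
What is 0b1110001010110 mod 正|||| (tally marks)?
Convert 0b1110001010110 (binary) → 4096 + 2048 + 1024 + 64 + 16 + 4 + 2 = 7254 (decimal)
Convert 正|||| (tally marks) → 5 + 4 = 9 (decimal)
Compute 7254 mod 9 = 0
0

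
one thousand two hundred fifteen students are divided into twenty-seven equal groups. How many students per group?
Convert one thousand two hundred fifteen (English words) → 1×1000 + 2×100 + 15 = 1215 (decimal)
Convert twenty-seven (English words) → 27 (decimal)
Compute 1215 ÷ 27 = 45
45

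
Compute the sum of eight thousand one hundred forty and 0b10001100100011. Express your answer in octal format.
Convert eight thousand one hundred forty (English words) → 8×1000 + 1×100 + 40 = 8140 (decimal)
Convert 0b10001100100011 (binary) → 8192 + 512 + 256 + 32 + 2 + 1 = 8995 (decimal)
Compute 8140 + 8995 = 17135
Convert 17135 (decimal) → 17135 = 4×4096 + 1×512 + 3×64 + 5×8 + 7 → 0o41357 (octal)
0o41357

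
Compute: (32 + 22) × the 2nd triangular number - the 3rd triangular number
Convert the 2nd triangular number (triangular index) → 2×3/2 = 3 (decimal)
Convert the 3rd triangular number (triangular index) → 3×4/2 = 6 (decimal)
Expression in decimal: (32 + 22) × 3 - 6
Parentheses first: 32 + 22 = 54
Multiply: 54 × 3 = 162
Subtract: 162 - 6 = 156
156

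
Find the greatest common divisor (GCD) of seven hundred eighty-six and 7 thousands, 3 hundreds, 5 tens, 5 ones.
Convert seven hundred eighty-six (English words) → 7×100 + 86 = 786 (decimal)
Convert 7 thousands, 3 hundreds, 5 tens, 5 ones (place-value notation) → 7×1000 + 3×100 + 5×10 + 5 = 7355 (decimal)
Compute gcd(786, 7355) = 1
1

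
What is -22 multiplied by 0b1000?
Convert 0b1000 (binary) → 8 (decimal)
Compute -22 × 8 = -176
-176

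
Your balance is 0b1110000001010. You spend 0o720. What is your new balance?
Convert 0b1110000001010 (binary) → 4096 + 2048 + 1024 + 8 + 2 = 7178 (decimal)
Convert 0o720 (octal) → 7×64 + 2×8 = 464 (decimal)
Compute 7178 - 464 = 6714
6714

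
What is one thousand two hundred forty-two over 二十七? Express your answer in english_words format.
Convert one thousand two hundred forty-two (English words) → 1×1000 + 2×100 + 42 = 1242 (decimal)
Convert 二十七 (Chinese numeral) → 2×10 + 7 = 27 (decimal)
Compute 1242 ÷ 27 = 46
Convert 46 (decimal) → forty-six (English words)
forty-six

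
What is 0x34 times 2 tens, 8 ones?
Convert 0x34 (hexadecimal) → 3×16 + 4 = 52 (decimal)
Convert 2 tens, 8 ones (place-value notation) → 2×10 + 8 = 28 (decimal)
Compute 52 × 28 = 1456
1456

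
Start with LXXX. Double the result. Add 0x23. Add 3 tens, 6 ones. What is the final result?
Convert LXXX (Roman numeral) → 50 + 10 + 10 + 10 = 80 (decimal)
Start: 80
80 × 2 = 160
Convert 0x23 (hexadecimal) → 2×16 + 3 = 35 (decimal)
160 + 35 = 195
Convert 3 tens, 6 ones (place-value notation) → 3×10 + 6 = 36 (decimal)
195 + 36 = 231
231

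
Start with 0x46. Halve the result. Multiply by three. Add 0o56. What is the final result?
Convert 0x46 (hexadecimal) → 4×16 + 6 = 70 (decimal)
Start: 70
70 ÷ 2 = 35
Convert three (English words) → 3 (decimal)
35 × 3 = 105
Convert 0o56 (octal) → 5×8 + 6 = 46 (decimal)
105 + 46 = 151
151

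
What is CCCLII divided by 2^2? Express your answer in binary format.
Convert CCCLII (Roman numeral) → 100 + 100 + 100 + 50 + 1 + 1 = 352 (decimal)
Convert 2^2 (power) → 4 (decimal)
Compute 352 ÷ 4 = 88
Convert 88 (decimal) → 88 = 64 + 16 + 8 → 0b1011000 (binary)
0b1011000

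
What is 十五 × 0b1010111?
Convert 十五 (Chinese numeral) → 1×10 + 5 = 15 (decimal)
Convert 0b1010111 (binary) → 64 + 16 + 4 + 2 + 1 = 87 (decimal)
Compute 15 × 87 = 1305
1305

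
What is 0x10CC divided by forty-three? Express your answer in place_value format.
Convert 0x10CC (hexadecimal) → 1×4096 + 12×16 + 12 = 4300 (decimal)
Convert forty-three (English words) → 43 (decimal)
Compute 4300 ÷ 43 = 100
Convert 100 (decimal) → 100 = 1×100 → 1 hundred (place-value notation)
1 hundred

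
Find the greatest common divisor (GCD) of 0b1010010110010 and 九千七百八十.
Convert 0b1010010110010 (binary) → 4096 + 1024 + 128 + 32 + 16 + 2 = 5298 (decimal)
Convert 九千七百八十 (Chinese numeral) → 9×1000 + 7×100 + 8×10 = 9780 (decimal)
Compute gcd(5298, 9780) = 6
6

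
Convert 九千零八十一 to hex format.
Convert 九千零八十一 (Chinese numeral) → 9×1000 + 8×10 + 1 = 9081 (decimal)
Convert 9081 (decimal) → 9081 = 2×4096 + 3×256 + 7×16 + 9 → 0x2379 (hexadecimal)
0x2379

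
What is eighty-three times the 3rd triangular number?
Convert eighty-three (English words) → 83 (decimal)
Convert the 3rd triangular number (triangular index) → 3×4/2 = 6 (decimal)
Compute 83 × 6 = 498
498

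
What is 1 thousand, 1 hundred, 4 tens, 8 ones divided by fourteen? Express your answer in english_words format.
Convert 1 thousand, 1 hundred, 4 tens, 8 ones (place-value notation) → 1×1000 + 1×100 + 4×10 + 8 = 1148 (decimal)
Convert fourteen (English words) → 14 (decimal)
Compute 1148 ÷ 14 = 82
Convert 82 (decimal) → eighty-two (English words)
eighty-two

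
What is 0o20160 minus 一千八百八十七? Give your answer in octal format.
Convert 0o20160 (octal) → 2×4096 + 1×64 + 6×8 = 8304 (decimal)
Convert 一千八百八十七 (Chinese numeral) → 1×1000 + 8×100 + 8×10 + 7 = 1887 (decimal)
Compute 8304 - 1887 = 6417
Convert 6417 (decimal) → 6417 = 1×4096 + 4×512 + 4×64 + 2×8 + 1 → 0o14421 (octal)
0o14421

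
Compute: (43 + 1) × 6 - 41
Parentheses first: 43 + 1 = 44
Multiply: 44 × 6 = 264
Subtract: 264 - 41 = 223
223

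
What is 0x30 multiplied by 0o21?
Convert 0x30 (hexadecimal) → 3×16 = 48 (decimal)
Convert 0o21 (octal) → 2×8 + 1 = 17 (decimal)
Compute 48 × 17 = 816
816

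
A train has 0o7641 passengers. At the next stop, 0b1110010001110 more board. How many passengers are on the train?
Convert 0o7641 (octal) → 7×512 + 6×64 + 4×8 + 1 = 4001 (decimal)
Convert 0b1110010001110 (binary) → 4096 + 2048 + 1024 + 128 + 8 + 4 + 2 = 7310 (decimal)
Compute 4001 + 7310 = 11311
11311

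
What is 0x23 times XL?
Convert 0x23 (hexadecimal) → 2×16 + 3 = 35 (decimal)
Convert XL (Roman numeral) → 40 (decimal)
Compute 35 × 40 = 1400
1400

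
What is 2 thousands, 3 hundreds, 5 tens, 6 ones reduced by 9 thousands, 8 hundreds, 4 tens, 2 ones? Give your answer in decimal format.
Convert 2 thousands, 3 hundreds, 5 tens, 6 ones (place-value notation) → 2×1000 + 3×100 + 5×10 + 6 = 2356 (decimal)
Convert 9 thousands, 8 hundreds, 4 tens, 2 ones (place-value notation) → 9×1000 + 8×100 + 4×10 + 2 = 9842 (decimal)
Compute 2356 - 9842 = -7486
-7486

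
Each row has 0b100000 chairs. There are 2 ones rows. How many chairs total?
Convert 0b100000 (binary) → 32 (decimal)
Convert 2 ones (place-value notation) → 2 (decimal)
Compute 32 × 2 = 64
64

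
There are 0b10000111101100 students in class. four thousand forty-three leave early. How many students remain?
Convert 0b10000111101100 (binary) → 8192 + 256 + 128 + 64 + 32 + 8 + 4 = 8684 (decimal)
Convert four thousand forty-three (English words) → 4×1000 + 43 = 4043 (decimal)
Compute 8684 - 4043 = 4641
4641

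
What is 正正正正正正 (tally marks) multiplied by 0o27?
Convert 正正正正正正 (tally marks) → 5 + 5 + 5 + 5 + 5 + 5 = 30 (decimal)
Convert 0o27 (octal) → 2×8 + 7 = 23 (decimal)
Compute 30 × 23 = 690
690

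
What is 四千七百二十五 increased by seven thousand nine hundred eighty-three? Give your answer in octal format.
Convert 四千七百二十五 (Chinese numeral) → 4×1000 + 7×100 + 2×10 + 5 = 4725 (decimal)
Convert seven thousand nine hundred eighty-three (English words) → 7×1000 + 9×100 + 83 = 7983 (decimal)
Compute 4725 + 7983 = 12708
Convert 12708 (decimal) → 12708 = 3×4096 + 6×64 + 4×8 + 4 → 0o30644 (octal)
0o30644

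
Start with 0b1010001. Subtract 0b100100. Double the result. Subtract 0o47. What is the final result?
Convert 0b1010001 (binary) → 64 + 16 + 1 = 81 (decimal)
Start: 81
Convert 0b100100 (binary) → 32 + 4 = 36 (decimal)
81 - 36 = 45
45 × 2 = 90
Convert 0o47 (octal) → 4×8 + 7 = 39 (decimal)
90 - 39 = 51
51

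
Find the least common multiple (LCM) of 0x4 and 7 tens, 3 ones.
Convert 0x4 (hexadecimal) → 4 (decimal)
Convert 7 tens, 3 ones (place-value notation) → 7×10 + 3 = 73 (decimal)
Compute lcm(4, 73) = 292
292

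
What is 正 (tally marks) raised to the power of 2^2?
Convert 正 (tally marks) → 5 (decimal)
Convert 2^2 (power) → 4 (decimal)
Compute 5 ^ 4 = 625
625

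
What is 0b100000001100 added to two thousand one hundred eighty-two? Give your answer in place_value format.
Convert 0b100000001100 (binary) → 2048 + 8 + 4 = 2060 (decimal)
Convert two thousand one hundred eighty-two (English words) → 2×1000 + 1×100 + 82 = 2182 (decimal)
Compute 2060 + 2182 = 4242
Convert 4242 (decimal) → 4242 = 4×1000 + 2×100 + 4×10 + 2 → 4 thousands, 2 hundreds, 4 tens, 2 ones (place-value notation)
4 thousands, 2 hundreds, 4 tens, 2 ones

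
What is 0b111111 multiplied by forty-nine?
Convert 0b111111 (binary) → 32 + 16 + 8 + 4 + 2 + 1 = 63 (decimal)
Convert forty-nine (English words) → 49 (decimal)
Compute 63 × 49 = 3087
3087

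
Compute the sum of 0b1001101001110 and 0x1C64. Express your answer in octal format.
Convert 0b1001101001110 (binary) → 4096 + 512 + 256 + 64 + 8 + 4 + 2 = 4942 (decimal)
Convert 0x1C64 (hexadecimal) → 1×4096 + 12×256 + 6×16 + 4 = 7268 (decimal)
Compute 4942 + 7268 = 12210
Convert 12210 (decimal) → 12210 = 2×4096 + 7×512 + 6×64 + 6×8 + 2 → 0o27662 (octal)
0o27662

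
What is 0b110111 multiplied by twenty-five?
Convert 0b110111 (binary) → 32 + 16 + 4 + 2 + 1 = 55 (decimal)
Convert twenty-five (English words) → 25 (decimal)
Compute 55 × 25 = 1375
1375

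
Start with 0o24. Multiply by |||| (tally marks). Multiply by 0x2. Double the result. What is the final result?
Convert 0o24 (octal) → 2×8 + 4 = 20 (decimal)
Start: 20
Convert |||| (tally marks) → 4 (decimal)
20 × 4 = 80
Convert 0x2 (hexadecimal) → 2 (decimal)
80 × 2 = 160
160 × 2 = 320
320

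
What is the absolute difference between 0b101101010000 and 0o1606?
Convert 0b101101010000 (binary) → 2048 + 512 + 256 + 64 + 16 = 2896 (decimal)
Convert 0o1606 (octal) → 1×512 + 6×64 + 6 = 902 (decimal)
Compute |2896 - 902| = 1994
1994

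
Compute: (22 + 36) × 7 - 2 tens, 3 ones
Convert 2 tens, 3 ones (place-value notation) → 2×10 + 3 = 23 (decimal)
Expression in decimal: (22 + 36) × 7 - 23
Parentheses first: 22 + 36 = 58
Multiply: 58 × 7 = 406
Subtract: 406 - 23 = 383
383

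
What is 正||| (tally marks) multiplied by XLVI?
Convert 正||| (tally marks) → 5 + 3 = 8 (decimal)
Convert XLVI (Roman numeral) → 40 + 5 + 1 = 46 (decimal)
Compute 8 × 46 = 368
368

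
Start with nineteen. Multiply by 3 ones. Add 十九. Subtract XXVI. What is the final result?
Convert nineteen (English words) → 19 (decimal)
Start: 19
Convert 3 ones (place-value notation) → 3 (decimal)
19 × 3 = 57
Convert 十九 (Chinese numeral) → 1×10 + 9 = 19 (decimal)
57 + 19 = 76
Convert XXVI (Roman numeral) → 10 + 10 + 5 + 1 = 26 (decimal)
76 - 26 = 50
50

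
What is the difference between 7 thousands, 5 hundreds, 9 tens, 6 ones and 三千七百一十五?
Convert 7 thousands, 5 hundreds, 9 tens, 6 ones (place-value notation) → 7×1000 + 5×100 + 9×10 + 6 = 7596 (decimal)
Convert 三千七百一十五 (Chinese numeral) → 3×1000 + 7×100 + 1×10 + 5 = 3715 (decimal)
Difference: |7596 - 3715| = 3881
3881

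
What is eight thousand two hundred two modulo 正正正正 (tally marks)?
Convert eight thousand two hundred two (English words) → 8×1000 + 2×100 + 2 = 8202 (decimal)
Convert 正正正正 (tally marks) → 5 + 5 + 5 + 5 = 20 (decimal)
Compute 8202 mod 20 = 2
2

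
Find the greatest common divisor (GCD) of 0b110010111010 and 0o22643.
Convert 0b110010111010 (binary) → 2048 + 1024 + 128 + 32 + 16 + 8 + 2 = 3258 (decimal)
Convert 0o22643 (octal) → 2×4096 + 2×512 + 6×64 + 4×8 + 3 = 9635 (decimal)
Compute gcd(3258, 9635) = 1
1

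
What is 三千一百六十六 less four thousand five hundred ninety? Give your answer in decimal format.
Convert 三千一百六十六 (Chinese numeral) → 3×1000 + 1×100 + 6×10 + 6 = 3166 (decimal)
Convert four thousand five hundred ninety (English words) → 4×1000 + 5×100 + 90 = 4590 (decimal)
Compute 3166 - 4590 = -1424
-1424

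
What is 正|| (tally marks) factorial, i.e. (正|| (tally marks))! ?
Convert 正|| (tally marks) → 5 + 2 = 7 (decimal)
Compute 7! = 5040
5040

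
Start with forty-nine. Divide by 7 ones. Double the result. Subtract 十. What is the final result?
Convert forty-nine (English words) → 49 (decimal)
Start: 49
Convert 7 ones (place-value notation) → 7 (decimal)
49 ÷ 7 = 7
7 × 2 = 14
Convert 十 (Chinese numeral) → 1×10 = 10 (decimal)
14 - 10 = 4
4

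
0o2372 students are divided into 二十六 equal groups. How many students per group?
Convert 0o2372 (octal) → 2×512 + 3×64 + 7×8 + 2 = 1274 (decimal)
Convert 二十六 (Chinese numeral) → 2×10 + 6 = 26 (decimal)
Compute 1274 ÷ 26 = 49
49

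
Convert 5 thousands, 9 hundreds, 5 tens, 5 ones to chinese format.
Convert 5 thousands, 9 hundreds, 5 tens, 5 ones (place-value notation) → 5×1000 + 9×100 + 5×10 + 5 = 5955 (decimal)
Convert 5955 (decimal) → 5955 = 5×1000 + 9×100 + 5×10 + 5 → 五千九百五十五 (Chinese numeral)
五千九百五十五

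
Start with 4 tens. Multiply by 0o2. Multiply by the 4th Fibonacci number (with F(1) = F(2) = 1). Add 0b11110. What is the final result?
Convert 4 tens (place-value notation) → 4×10 = 40 (decimal)
Start: 40
Convert 0o2 (octal) → 2 (decimal)
40 × 2 = 80
Convert the 4th Fibonacci number (with F(1) = F(2) = 1) (Fibonacci index) → 1, 1, 2, 3 → 3 (decimal)
80 × 3 = 240
Convert 0b11110 (binary) → 16 + 8 + 4 + 2 = 30 (decimal)
240 + 30 = 270
270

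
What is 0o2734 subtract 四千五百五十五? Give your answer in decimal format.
Convert 0o2734 (octal) → 2×512 + 7×64 + 3×8 + 4 = 1500 (decimal)
Convert 四千五百五十五 (Chinese numeral) → 4×1000 + 5×100 + 5×10 + 5 = 4555 (decimal)
Compute 1500 - 4555 = -3055
-3055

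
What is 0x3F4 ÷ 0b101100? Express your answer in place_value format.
Convert 0x3F4 (hexadecimal) → 3×256 + 15×16 + 4 = 1012 (decimal)
Convert 0b101100 (binary) → 32 + 8 + 4 = 44 (decimal)
Compute 1012 ÷ 44 = 23
Convert 23 (decimal) → 23 = 2×10 + 3 → 2 tens, 3 ones (place-value notation)
2 tens, 3 ones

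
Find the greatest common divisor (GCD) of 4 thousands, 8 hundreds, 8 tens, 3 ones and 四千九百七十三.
Convert 4 thousands, 8 hundreds, 8 tens, 3 ones (place-value notation) → 4×1000 + 8×100 + 8×10 + 3 = 4883 (decimal)
Convert 四千九百七十三 (Chinese numeral) → 4×1000 + 9×100 + 7×10 + 3 = 4973 (decimal)
Compute gcd(4883, 4973) = 1
1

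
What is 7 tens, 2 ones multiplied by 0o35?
Convert 7 tens, 2 ones (place-value notation) → 7×10 + 2 = 72 (decimal)
Convert 0o35 (octal) → 3×8 + 5 = 29 (decimal)
Compute 72 × 29 = 2088
2088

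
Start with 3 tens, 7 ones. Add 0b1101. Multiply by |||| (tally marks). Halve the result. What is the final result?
Convert 3 tens, 7 ones (place-value notation) → 3×10 + 7 = 37 (decimal)
Start: 37
Convert 0b1101 (binary) → 8 + 4 + 1 = 13 (decimal)
37 + 13 = 50
Convert |||| (tally marks) → 4 (decimal)
50 × 4 = 200
200 ÷ 2 = 100
100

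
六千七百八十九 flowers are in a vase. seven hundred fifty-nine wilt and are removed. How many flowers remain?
Convert 六千七百八十九 (Chinese numeral) → 6×1000 + 7×100 + 8×10 + 9 = 6789 (decimal)
Convert seven hundred fifty-nine (English words) → 7×100 + 59 = 759 (decimal)
Compute 6789 - 759 = 6030
6030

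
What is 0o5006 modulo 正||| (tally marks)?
Convert 0o5006 (octal) → 5×512 + 6 = 2566 (decimal)
Convert 正||| (tally marks) → 5 + 3 = 8 (decimal)
Compute 2566 mod 8 = 6
6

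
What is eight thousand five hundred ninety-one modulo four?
Convert eight thousand five hundred ninety-one (English words) → 8×1000 + 5×100 + 91 = 8591 (decimal)
Convert four (English words) → 4 (decimal)
Compute 8591 mod 4 = 3
3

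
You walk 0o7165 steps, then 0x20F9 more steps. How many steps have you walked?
Convert 0o7165 (octal) → 7×512 + 1×64 + 6×8 + 5 = 3701 (decimal)
Convert 0x20F9 (hexadecimal) → 2×4096 + 15×16 + 9 = 8441 (decimal)
Compute 3701 + 8441 = 12142
12142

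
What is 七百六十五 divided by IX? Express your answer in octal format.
Convert 七百六十五 (Chinese numeral) → 7×100 + 6×10 + 5 = 765 (decimal)
Convert IX (Roman numeral) → 9 (decimal)
Compute 765 ÷ 9 = 85
Convert 85 (decimal) → 85 = 1×64 + 2×8 + 5 → 0o125 (octal)
0o125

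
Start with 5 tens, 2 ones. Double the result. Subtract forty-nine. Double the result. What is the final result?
Convert 5 tens, 2 ones (place-value notation) → 5×10 + 2 = 52 (decimal)
Start: 52
52 × 2 = 104
Convert forty-nine (English words) → 49 (decimal)
104 - 49 = 55
55 × 2 = 110
110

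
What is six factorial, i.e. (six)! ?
Convert six (English words) → 6 (decimal)
Compute 6! = 720
720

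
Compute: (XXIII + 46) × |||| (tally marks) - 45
Convert XXIII (Roman numeral) → 10 + 10 + 1 + 1 + 1 = 23 (decimal)
Convert |||| (tally marks) → 4 (decimal)
Expression in decimal: (23 + 46) × 4 - 45
Parentheses first: 23 + 46 = 69
Multiply: 69 × 4 = 276
Subtract: 276 - 45 = 231
231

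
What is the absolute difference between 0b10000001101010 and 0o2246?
Convert 0b10000001101010 (binary) → 8192 + 64 + 32 + 8 + 2 = 8298 (decimal)
Convert 0o2246 (octal) → 2×512 + 2×64 + 4×8 + 6 = 1190 (decimal)
Compute |8298 - 1190| = 7108
7108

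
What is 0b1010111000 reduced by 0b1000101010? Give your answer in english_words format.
Convert 0b1010111000 (binary) → 512 + 128 + 32 + 16 + 8 = 696 (decimal)
Convert 0b1000101010 (binary) → 512 + 32 + 8 + 2 = 554 (decimal)
Compute 696 - 554 = 142
Convert 142 (decimal) → 142 = 1×100 + 42 → one hundred forty-two (English words)
one hundred forty-two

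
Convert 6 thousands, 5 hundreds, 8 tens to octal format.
Convert 6 thousands, 5 hundreds, 8 tens (place-value notation) → 6×1000 + 5×100 + 8×10 = 6580 (decimal)
Convert 6580 (decimal) → 6580 = 1×4096 + 4×512 + 6×64 + 6×8 + 4 → 0o14664 (octal)
0o14664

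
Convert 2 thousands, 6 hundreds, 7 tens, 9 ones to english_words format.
Convert 2 thousands, 6 hundreds, 7 tens, 9 ones (place-value notation) → 2×1000 + 6×100 + 7×10 + 9 = 2679 (decimal)
Convert 2679 (decimal) → 2679 = 2×1000 + 6×100 + 79 → two thousand six hundred seventy-nine (English words)
two thousand six hundred seventy-nine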